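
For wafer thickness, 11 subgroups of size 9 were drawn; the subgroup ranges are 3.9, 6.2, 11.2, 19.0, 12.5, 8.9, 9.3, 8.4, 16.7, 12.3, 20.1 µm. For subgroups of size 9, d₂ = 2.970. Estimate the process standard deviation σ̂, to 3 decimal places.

R̄ = (3.9 + 6.2 + 11.2 + 19.0 + 12.5 + 8.9 + 9.3 + 8.4 + 16.7 + 12.3 + 20.1) / 11 = 11.6818
σ̂ = R̄ / d₂ = 11.6818 / 2.970 = 3.9333

3.933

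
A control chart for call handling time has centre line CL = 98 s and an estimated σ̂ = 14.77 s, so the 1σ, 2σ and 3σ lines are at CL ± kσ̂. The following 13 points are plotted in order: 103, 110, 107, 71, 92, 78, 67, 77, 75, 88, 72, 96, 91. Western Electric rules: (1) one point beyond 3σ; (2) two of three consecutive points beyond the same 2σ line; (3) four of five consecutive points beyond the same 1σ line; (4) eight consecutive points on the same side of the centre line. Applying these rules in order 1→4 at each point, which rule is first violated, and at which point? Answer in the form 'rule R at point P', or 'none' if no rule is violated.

Zone of each point (C = within 1σ̂, B = 1σ̂–2σ̂, A = 2σ̂–3σ̂, * = beyond 3σ̂; sign = side of CL): 1:+C, 2:+C, 3:+C, 4:-B, 5:-C, 6:-B, 7:-A, 8:-B, 9:-B, 10:-C, 11:-B, 12:-C, 13:-C
Rule 3 (four of five consecutive points beyond the same 1σ limit) is satisfied at point 8.

rule 3 at point 8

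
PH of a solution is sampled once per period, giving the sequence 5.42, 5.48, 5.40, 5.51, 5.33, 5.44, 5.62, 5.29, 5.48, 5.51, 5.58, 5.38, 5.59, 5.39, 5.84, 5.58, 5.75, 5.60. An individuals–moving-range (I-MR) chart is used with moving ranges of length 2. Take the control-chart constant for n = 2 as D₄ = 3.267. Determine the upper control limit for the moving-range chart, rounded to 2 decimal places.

Moving ranges: 0.06, 0.08, 0.11, 0.18, 0.11, 0.18, 0.33, 0.19, 0.03, 0.07, 0.20, 0.21, 0.20, 0.45, 0.26, 0.17, 0.15; M̄R̄ = 2.9800 / 17 = 0.1753
UCL_MR = D₄·M̄R̄ = 3.267 × 0.1753 = 0.5727

0.57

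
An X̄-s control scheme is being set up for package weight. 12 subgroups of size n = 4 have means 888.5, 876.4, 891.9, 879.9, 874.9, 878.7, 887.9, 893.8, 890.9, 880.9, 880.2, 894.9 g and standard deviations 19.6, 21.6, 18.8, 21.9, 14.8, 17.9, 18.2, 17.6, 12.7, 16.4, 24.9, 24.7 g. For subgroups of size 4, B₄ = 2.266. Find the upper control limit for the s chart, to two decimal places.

s̄ = (19.6 + 21.6 + 18.8 + 21.9 + 14.8 + 17.9 + 18.2 + 17.6 + 12.7 + 16.4 + 24.9 + 24.7) / 12 = 19.0917
UCL_s = B₄·s̄ = 2.266 × 19.0917 = 43.2617

43.26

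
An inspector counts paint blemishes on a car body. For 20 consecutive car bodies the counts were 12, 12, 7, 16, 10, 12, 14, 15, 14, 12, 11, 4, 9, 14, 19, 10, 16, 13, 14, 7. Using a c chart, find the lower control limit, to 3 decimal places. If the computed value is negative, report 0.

c̄ = (12 + 12 + 7 + 16 + 10 + 12 + 14 + 15 + 14 + 12 + 11 + 4 + 9 + 14 + 19 + 10 + 16 + 13 + 14 + 7) / 20 = 241 / 20 = 12.0500
LCL = c̄ − 3√c̄ = 12.0500 − 3 × 3.4713 = 1.6361

1.636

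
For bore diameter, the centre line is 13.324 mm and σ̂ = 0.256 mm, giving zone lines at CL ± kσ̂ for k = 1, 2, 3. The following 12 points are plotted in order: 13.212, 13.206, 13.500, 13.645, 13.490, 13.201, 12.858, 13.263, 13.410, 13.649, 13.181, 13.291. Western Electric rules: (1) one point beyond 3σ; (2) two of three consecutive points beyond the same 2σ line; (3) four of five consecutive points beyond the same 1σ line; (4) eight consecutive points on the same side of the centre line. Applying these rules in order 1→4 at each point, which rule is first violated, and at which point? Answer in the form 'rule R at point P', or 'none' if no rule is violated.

Zone of each point (C = within 1σ̂, B = 1σ̂–2σ̂, A = 2σ̂–3σ̂, * = beyond 3σ̂; sign = side of CL): 1:-C, 2:-C, 3:+C, 4:+B, 5:+C, 6:-C, 7:-B, 8:-C, 9:+C, 10:+B, 11:-C, 12:-C
No rule fires across all 12 points.

none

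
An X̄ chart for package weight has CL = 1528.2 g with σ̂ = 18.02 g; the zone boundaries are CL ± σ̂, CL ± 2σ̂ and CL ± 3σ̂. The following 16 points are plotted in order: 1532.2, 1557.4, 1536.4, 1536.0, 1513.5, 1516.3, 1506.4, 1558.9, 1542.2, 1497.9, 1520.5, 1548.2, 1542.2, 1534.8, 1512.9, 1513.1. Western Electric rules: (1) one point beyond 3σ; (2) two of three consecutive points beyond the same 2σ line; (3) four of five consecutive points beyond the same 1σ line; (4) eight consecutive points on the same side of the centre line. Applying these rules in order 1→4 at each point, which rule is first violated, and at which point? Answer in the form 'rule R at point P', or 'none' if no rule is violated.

none

Zone of each point (C = within 1σ̂, B = 1σ̂–2σ̂, A = 2σ̂–3σ̂, * = beyond 3σ̂; sign = side of CL): 1:+C, 2:+B, 3:+C, 4:+C, 5:-C, 6:-C, 7:-B, 8:+B, 9:+C, 10:-B, 11:-C, 12:+B, 13:+C, 14:+C, 15:-C, 16:-C
No rule fires across all 16 points.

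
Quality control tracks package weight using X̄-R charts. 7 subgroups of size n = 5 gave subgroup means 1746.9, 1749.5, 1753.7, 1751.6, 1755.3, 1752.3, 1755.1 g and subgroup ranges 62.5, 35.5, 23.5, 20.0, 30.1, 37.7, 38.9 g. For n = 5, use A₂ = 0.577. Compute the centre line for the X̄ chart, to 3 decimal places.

1752.057

X̄̄ = (1746.9 + 1749.5 + 1753.7 + 1751.6 + 1755.3 + 1752.3 + 1755.1) / 7 = 12264.4000 / 7 = 1752.0571
CL = X̄̄ = 1752.0571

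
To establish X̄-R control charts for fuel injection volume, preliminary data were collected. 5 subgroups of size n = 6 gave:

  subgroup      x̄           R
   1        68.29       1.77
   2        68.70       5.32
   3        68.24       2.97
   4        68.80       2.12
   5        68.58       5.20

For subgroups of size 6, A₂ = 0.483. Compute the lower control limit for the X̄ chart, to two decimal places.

66.84

X̄̄ = (68.29 + 68.70 + 68.24 + 68.80 + 68.58) / 5 = 342.6100 / 5 = 68.5220
R̄ = (1.77 + 5.32 + 2.97 + 2.12 + 5.20) / 5 = 17.3800 / 5 = 3.4760
LCL = X̄̄ − A₂·R̄ = 68.5220 − 0.483 × 3.4760 = 66.8431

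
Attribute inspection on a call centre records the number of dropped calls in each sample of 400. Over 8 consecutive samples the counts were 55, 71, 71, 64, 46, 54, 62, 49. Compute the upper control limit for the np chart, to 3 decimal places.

p̄ = Σdᵢ / (k·n) = 472 / (8 × 400) = 0.14750
UCL = np̄ + 3·√(np̄(1−p̄)) = 59.0000 + 3 × √(59.0000×0.85250) = 59.0000 + 3 × 7.0921 = 80.2762

80.276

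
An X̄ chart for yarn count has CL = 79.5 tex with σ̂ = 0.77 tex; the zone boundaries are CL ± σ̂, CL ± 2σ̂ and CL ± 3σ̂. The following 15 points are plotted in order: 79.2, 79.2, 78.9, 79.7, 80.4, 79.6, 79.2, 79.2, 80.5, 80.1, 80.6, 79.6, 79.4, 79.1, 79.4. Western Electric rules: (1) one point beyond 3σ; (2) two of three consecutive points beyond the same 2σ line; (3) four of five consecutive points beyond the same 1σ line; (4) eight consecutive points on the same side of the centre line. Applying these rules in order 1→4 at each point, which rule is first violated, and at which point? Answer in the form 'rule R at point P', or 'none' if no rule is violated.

Zone of each point (C = within 1σ̂, B = 1σ̂–2σ̂, A = 2σ̂–3σ̂, * = beyond 3σ̂; sign = side of CL): 1:-C, 2:-C, 3:-C, 4:+C, 5:+B, 6:+C, 7:-C, 8:-C, 9:+B, 10:+C, 11:+B, 12:+C, 13:-C, 14:-C, 15:-C
No rule fires across all 15 points.

none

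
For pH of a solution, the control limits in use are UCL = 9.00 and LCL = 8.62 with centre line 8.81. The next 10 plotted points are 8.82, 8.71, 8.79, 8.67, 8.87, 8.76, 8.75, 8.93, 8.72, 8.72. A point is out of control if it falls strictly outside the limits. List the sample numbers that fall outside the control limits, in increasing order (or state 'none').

All 10 points lie within [8.62, 9.00].

none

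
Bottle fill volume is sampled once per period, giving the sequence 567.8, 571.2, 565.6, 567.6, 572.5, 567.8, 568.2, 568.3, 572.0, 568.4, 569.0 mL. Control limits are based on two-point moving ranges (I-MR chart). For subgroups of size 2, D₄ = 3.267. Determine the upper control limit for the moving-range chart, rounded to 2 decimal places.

Moving ranges: 3.4, 5.6, 2.0, 4.9, 4.7, 0.4, 0.1, 3.7, 3.6, 0.6; M̄R̄ = 29.0000 / 10 = 2.9000
UCL_MR = D₄·M̄R̄ = 3.267 × 2.9000 = 9.4743

9.47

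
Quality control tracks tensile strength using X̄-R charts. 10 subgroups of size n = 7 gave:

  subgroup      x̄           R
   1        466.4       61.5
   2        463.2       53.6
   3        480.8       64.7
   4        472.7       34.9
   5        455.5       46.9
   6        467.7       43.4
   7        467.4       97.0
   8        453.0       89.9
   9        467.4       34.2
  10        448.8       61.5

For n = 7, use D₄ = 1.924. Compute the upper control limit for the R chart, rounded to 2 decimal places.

R̄ = (61.5 + 53.6 + 64.7 + 34.9 + 46.9 + 43.4 + 97.0 + 89.9 + 34.2 + 61.5) / 10 = 587.6000 / 10 = 58.7600
UCL_R = D₄·R̄ = 1.924 × 58.7600 = 113.0542

113.05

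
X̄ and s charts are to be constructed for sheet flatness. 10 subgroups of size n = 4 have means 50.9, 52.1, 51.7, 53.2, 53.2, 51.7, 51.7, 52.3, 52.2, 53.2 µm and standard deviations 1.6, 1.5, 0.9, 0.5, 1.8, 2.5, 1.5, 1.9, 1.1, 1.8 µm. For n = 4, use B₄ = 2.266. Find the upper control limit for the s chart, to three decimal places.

3.422

s̄ = (1.6 + 1.5 + 0.9 + 0.5 + 1.8 + 2.5 + 1.5 + 1.9 + 1.1 + 1.8) / 10 = 1.5100
UCL_s = B₄·s̄ = 2.266 × 1.5100 = 3.4217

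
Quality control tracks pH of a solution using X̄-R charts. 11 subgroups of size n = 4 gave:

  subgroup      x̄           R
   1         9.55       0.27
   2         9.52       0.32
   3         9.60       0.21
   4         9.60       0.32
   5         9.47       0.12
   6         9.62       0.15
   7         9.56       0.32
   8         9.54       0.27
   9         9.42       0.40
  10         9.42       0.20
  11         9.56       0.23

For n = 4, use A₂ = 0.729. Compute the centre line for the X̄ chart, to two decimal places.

X̄̄ = (9.55 + 9.52 + 9.60 + 9.60 + 9.47 + 9.62 + 9.56 + 9.54 + 9.42 + 9.42 + 9.56) / 11 = 104.8600 / 11 = 9.5327
CL = X̄̄ = 9.5327

9.53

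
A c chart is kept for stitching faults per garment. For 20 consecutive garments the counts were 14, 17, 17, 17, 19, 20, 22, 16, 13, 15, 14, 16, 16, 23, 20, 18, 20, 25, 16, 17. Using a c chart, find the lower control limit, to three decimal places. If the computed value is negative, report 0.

c̄ = (14 + 17 + 17 + 17 + 19 + 20 + 22 + 16 + 13 + 15 + 14 + 16 + 16 + 23 + 20 + 18 + 20 + 25 + 16 + 17) / 20 = 355 / 20 = 17.7500
LCL = c̄ − 3√c̄ = 17.7500 − 3 × 4.2131 = 5.1108

5.111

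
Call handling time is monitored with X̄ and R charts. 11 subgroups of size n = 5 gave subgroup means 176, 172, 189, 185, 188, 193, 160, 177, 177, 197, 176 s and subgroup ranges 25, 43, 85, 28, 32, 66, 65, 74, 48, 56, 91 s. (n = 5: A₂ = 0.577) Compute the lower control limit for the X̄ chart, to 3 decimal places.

148.754

X̄̄ = (176 + 172 + 189 + 185 + 188 + 193 + 160 + 177 + 177 + 197 + 176) / 11 = 1990.0000 / 11 = 180.9091
R̄ = (25 + 43 + 85 + 28 + 32 + 66 + 65 + 74 + 48 + 56 + 91) / 11 = 613.0000 / 11 = 55.7273
LCL = X̄̄ − A₂·R̄ = 180.9091 − 0.577 × 55.7273 = 148.7545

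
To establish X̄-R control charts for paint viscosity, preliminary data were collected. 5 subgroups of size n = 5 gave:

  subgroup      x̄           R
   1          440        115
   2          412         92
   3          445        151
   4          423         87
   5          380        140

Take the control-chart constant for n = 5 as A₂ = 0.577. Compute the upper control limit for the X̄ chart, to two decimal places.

487.51

X̄̄ = (440 + 412 + 445 + 423 + 380) / 5 = 2100.0000 / 5 = 420.0000
R̄ = (115 + 92 + 151 + 87 + 140) / 5 = 585.0000 / 5 = 117.0000
UCL = X̄̄ + A₂·R̄ = 420.0000 + 0.577 × 117.0000 = 487.5090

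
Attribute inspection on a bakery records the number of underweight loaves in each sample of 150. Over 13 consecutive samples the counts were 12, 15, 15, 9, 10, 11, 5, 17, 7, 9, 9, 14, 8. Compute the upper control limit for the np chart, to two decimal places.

p̄ = Σdᵢ / (k·n) = 141 / (13 × 150) = 0.07231
UCL = np̄ + 3·√(np̄(1−p̄)) = 10.8462 + 3 × √(10.8462×0.92769) = 10.8462 + 3 × 3.1720 = 20.3623

20.36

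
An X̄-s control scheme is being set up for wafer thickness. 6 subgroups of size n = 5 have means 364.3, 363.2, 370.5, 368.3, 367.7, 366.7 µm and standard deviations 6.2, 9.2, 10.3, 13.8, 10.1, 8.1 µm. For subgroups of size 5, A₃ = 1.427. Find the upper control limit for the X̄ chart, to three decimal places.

380.506

X̄̄ = (364.3 + 363.2 + 370.5 + 368.3 + 367.7 + 366.7) / 6 = 366.7833
s̄ = (6.2 + 9.2 + 10.3 + 13.8 + 10.1 + 8.1) / 6 = 9.6167
UCL = X̄̄ + A₃·s̄ = 366.7833 + 1.427 × 9.6167 = 380.5063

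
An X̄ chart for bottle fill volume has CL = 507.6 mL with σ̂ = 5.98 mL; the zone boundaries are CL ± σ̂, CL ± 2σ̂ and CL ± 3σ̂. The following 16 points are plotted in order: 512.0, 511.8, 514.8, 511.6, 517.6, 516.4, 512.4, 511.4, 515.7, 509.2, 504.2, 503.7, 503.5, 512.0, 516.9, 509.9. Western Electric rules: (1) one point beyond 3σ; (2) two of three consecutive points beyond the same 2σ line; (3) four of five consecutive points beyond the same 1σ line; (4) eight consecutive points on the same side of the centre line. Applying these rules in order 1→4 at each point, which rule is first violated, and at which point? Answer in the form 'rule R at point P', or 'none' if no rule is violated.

Zone of each point (C = within 1σ̂, B = 1σ̂–2σ̂, A = 2σ̂–3σ̂, * = beyond 3σ̂; sign = side of CL): 1:+C, 2:+C, 3:+B, 4:+C, 5:+B, 6:+B, 7:+C, 8:+C, 9:+B, 10:+C, 11:-C, 12:-C, 13:-C, 14:+C, 15:+B, 16:+C
Rule 4 (eight consecutive points on the same side of the centre line) is satisfied at point 8.

rule 4 at point 8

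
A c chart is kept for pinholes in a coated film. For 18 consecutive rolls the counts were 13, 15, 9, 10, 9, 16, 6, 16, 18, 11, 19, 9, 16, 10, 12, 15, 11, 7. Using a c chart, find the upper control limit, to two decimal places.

22.87

c̄ = (13 + 15 + 9 + 10 + 9 + 16 + 6 + 16 + 18 + 11 + 19 + 9 + 16 + 10 + 12 + 15 + 11 + 7) / 18 = 222 / 18 = 12.3333
UCL = c̄ + 3√c̄ = 12.3333 + 3 × √12.3333 = 12.3333 + 3 × 3.5119 = 22.8690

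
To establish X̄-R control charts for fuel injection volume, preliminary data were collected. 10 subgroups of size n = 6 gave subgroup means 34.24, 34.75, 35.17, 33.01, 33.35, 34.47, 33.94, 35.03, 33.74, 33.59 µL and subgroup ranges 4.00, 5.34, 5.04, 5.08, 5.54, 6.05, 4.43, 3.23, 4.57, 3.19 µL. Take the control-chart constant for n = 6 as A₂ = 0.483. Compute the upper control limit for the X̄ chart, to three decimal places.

36.374

X̄̄ = (34.24 + 34.75 + 35.17 + 33.01 + 33.35 + 34.47 + 33.94 + 35.03 + 33.74 + 33.59) / 10 = 341.2900 / 10 = 34.1290
R̄ = (4.00 + 5.34 + 5.04 + 5.08 + 5.54 + 6.05 + 4.43 + 3.23 + 4.57 + 3.19) / 10 = 46.4700 / 10 = 4.6470
UCL = X̄̄ + A₂·R̄ = 34.1290 + 0.483 × 4.6470 = 36.3735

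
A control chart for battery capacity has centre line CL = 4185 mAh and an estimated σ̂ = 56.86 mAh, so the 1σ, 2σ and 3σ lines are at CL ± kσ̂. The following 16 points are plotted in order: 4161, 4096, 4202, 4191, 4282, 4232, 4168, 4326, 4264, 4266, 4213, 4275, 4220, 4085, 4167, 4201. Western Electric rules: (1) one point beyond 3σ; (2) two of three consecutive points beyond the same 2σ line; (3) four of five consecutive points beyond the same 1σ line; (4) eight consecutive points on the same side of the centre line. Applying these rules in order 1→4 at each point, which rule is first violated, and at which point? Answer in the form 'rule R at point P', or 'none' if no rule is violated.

rule 3 at point 12

Zone of each point (C = within 1σ̂, B = 1σ̂–2σ̂, A = 2σ̂–3σ̂, * = beyond 3σ̂; sign = side of CL): 1:-C, 2:-B, 3:+C, 4:+C, 5:+B, 6:+C, 7:-C, 8:+A, 9:+B, 10:+B, 11:+C, 12:+B, 13:+C, 14:-B, 15:-C, 16:+C
Rule 3 (four of five consecutive points beyond the same 1σ limit) is satisfied at point 12.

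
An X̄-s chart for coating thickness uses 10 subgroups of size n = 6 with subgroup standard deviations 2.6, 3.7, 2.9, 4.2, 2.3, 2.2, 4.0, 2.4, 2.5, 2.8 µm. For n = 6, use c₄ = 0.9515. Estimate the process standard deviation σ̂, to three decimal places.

s̄ = (2.6 + 3.7 + 2.9 + 4.2 + 2.3 + 2.2 + 4.0 + 2.4 + 2.5 + 2.8) / 10 = 2.9600
σ̂ = s̄ / c₄ = 2.9600 / 0.9515 = 3.1109

3.111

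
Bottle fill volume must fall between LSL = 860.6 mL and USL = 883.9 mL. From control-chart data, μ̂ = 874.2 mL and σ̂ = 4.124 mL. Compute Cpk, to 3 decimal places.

Cpu = (USL − μ̂) / (3σ̂) = (883.9 − 874.2) / (3 × 4.124) = 0.7840; Cpl = (μ̂ − LSL) / (3σ̂) = (874.2 − 860.6) / (3 × 4.124) = 1.0993; Cpk = min(Cpu, Cpl) = 0.7840

0.784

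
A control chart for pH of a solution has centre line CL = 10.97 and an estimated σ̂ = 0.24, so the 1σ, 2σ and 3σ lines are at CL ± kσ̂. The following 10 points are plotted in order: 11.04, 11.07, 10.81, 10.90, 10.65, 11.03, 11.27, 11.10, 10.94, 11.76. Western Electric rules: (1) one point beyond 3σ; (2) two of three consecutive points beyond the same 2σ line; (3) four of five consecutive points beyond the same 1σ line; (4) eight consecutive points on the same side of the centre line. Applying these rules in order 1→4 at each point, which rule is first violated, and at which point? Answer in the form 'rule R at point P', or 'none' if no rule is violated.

rule 1 at point 10

Zone of each point (C = within 1σ̂, B = 1σ̂–2σ̂, A = 2σ̂–3σ̂, * = beyond 3σ̂; sign = side of CL): 1:+C, 2:+C, 3:-C, 4:-C, 5:-B, 6:+C, 7:+B, 8:+C, 9:-C, 10:+*
Rule 1 (one point beyond the 3σ limits) is satisfied at point 10.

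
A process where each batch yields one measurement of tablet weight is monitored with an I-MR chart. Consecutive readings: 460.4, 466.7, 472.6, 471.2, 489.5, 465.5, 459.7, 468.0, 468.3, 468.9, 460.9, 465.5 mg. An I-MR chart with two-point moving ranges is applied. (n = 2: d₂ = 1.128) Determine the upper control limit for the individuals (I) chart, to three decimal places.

488.289

X̄ = (460.4 + 466.7 + 472.6 + 471.2 + 489.5 + 465.5 + 459.7 + 468.0 + 468.3 + 468.9 + 460.9 + 465.5) / 12 = 468.1000
Moving ranges: 6.3, 5.9, 1.4, 18.3, 24.0, 5.8, 8.3, 0.3, 0.6, 8.0, 4.6; M̄R̄ = 83.5000 / 11 = 7.5909
UCL = X̄ + 3·M̄R̄/d₂ = 468.1000 + 3 × 7.5909 / 1.128 = 488.2886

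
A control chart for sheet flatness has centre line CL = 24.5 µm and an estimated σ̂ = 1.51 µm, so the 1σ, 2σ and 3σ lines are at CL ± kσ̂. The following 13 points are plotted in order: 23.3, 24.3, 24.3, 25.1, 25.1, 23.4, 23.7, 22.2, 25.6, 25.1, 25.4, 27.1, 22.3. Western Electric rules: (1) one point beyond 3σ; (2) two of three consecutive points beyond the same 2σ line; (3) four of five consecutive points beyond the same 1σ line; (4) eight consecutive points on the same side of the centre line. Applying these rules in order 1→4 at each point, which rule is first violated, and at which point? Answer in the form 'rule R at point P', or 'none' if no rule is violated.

none

Zone of each point (C = within 1σ̂, B = 1σ̂–2σ̂, A = 2σ̂–3σ̂, * = beyond 3σ̂; sign = side of CL): 1:-C, 2:-C, 3:-C, 4:+C, 5:+C, 6:-C, 7:-C, 8:-B, 9:+C, 10:+C, 11:+C, 12:+B, 13:-B
No rule fires across all 13 points.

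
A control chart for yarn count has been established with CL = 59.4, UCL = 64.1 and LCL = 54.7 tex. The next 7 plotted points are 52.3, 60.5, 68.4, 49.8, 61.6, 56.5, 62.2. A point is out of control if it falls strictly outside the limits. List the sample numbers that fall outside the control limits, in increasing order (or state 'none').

1, 3, 4

Compare each point to [54.7, 64.1]: sample 1 = 52.3 < LCL; sample 3 = 68.4 > UCL; sample 4 = 49.8 < LCL.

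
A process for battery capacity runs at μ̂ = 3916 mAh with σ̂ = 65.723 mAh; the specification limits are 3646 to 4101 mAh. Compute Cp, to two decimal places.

Cp = (USL − LSL) / (6σ̂) = (4101 − 3646) / (6 × 65.723) = 455.0000 / 394.3380 = 1.1538

1.15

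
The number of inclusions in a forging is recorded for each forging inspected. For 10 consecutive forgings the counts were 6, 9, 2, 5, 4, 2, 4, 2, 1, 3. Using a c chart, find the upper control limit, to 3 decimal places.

9.648

c̄ = (6 + 9 + 2 + 5 + 4 + 2 + 4 + 2 + 1 + 3) / 10 = 38 / 10 = 3.8000
UCL = c̄ + 3√c̄ = 3.8000 + 3 × √3.8000 = 3.8000 + 3 × 1.9494 = 9.6481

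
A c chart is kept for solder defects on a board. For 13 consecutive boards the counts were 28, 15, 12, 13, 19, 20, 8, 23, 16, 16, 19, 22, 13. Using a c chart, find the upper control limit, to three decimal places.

29.684

c̄ = (28 + 15 + 12 + 13 + 19 + 20 + 8 + 23 + 16 + 16 + 19 + 22 + 13) / 13 = 224 / 13 = 17.2308
UCL = c̄ + 3√c̄ = 17.2308 + 3 × √17.2308 = 17.2308 + 3 × 4.1510 = 29.6838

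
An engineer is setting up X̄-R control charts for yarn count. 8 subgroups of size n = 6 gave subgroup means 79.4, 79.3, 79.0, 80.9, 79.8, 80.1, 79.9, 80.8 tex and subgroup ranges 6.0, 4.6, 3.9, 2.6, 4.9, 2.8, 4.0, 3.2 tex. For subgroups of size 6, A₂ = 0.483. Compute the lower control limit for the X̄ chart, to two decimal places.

77.97

X̄̄ = (79.4 + 79.3 + 79.0 + 80.9 + 79.8 + 80.1 + 79.9 + 80.8) / 8 = 639.2000 / 8 = 79.9000
R̄ = (6.0 + 4.6 + 3.9 + 2.6 + 4.9 + 2.8 + 4.0 + 3.2) / 8 = 32.0000 / 8 = 4.0000
LCL = X̄̄ − A₂·R̄ = 79.9000 − 0.483 × 4.0000 = 77.9680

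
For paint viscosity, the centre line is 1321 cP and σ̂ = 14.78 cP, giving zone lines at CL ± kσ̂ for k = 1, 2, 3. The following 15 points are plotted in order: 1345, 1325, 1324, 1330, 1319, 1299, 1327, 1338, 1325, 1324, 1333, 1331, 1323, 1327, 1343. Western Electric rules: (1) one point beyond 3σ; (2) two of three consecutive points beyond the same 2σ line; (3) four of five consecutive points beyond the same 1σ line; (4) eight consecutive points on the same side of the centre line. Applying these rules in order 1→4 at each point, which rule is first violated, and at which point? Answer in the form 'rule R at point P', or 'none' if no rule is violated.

Zone of each point (C = within 1σ̂, B = 1σ̂–2σ̂, A = 2σ̂–3σ̂, * = beyond 3σ̂; sign = side of CL): 1:+B, 2:+C, 3:+C, 4:+C, 5:-C, 6:-B, 7:+C, 8:+B, 9:+C, 10:+C, 11:+C, 12:+C, 13:+C, 14:+C, 15:+B
Rule 4 (eight consecutive points on the same side of the centre line) is satisfied at point 14.

rule 4 at point 14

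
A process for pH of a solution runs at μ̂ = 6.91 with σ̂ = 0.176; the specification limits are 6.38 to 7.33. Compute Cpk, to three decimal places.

Cpu = (USL − μ̂) / (3σ̂) = (7.33 − 6.91) / (3 × 0.176) = 0.7955; Cpl = (μ̂ − LSL) / (3σ̂) = (6.91 − 6.38) / (3 × 0.176) = 1.0038; Cpk = min(Cpu, Cpl) = 0.7955

0.795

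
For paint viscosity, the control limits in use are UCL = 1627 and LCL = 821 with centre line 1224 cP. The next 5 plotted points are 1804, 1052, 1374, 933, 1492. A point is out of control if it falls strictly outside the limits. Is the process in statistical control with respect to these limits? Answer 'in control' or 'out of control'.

Compare each point to [821, 1627]: sample 1 = 1804 > UCL.

out of control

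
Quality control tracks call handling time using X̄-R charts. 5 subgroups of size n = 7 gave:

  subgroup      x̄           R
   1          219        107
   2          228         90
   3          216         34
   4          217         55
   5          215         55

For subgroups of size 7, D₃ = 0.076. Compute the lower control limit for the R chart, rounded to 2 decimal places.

5.18

R̄ = (107 + 90 + 34 + 55 + 55) / 5 = 341.0000 / 5 = 68.2000
LCL_R = D₃·R̄ = 0.076 × 68.2000 = 5.1832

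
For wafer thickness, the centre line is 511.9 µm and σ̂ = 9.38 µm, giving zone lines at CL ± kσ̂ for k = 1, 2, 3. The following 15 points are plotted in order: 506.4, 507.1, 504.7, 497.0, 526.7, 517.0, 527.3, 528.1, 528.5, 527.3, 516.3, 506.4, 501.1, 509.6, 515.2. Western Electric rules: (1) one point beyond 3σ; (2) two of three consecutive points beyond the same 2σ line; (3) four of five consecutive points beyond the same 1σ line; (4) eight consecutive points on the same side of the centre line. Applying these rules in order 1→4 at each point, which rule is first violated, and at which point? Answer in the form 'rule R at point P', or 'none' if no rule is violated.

Zone of each point (C = within 1σ̂, B = 1σ̂–2σ̂, A = 2σ̂–3σ̂, * = beyond 3σ̂; sign = side of CL): 1:-C, 2:-C, 3:-C, 4:-B, 5:+B, 6:+C, 7:+B, 8:+B, 9:+B, 10:+B, 11:+C, 12:-C, 13:-B, 14:-C, 15:+C
Rule 3 (four of five consecutive points beyond the same 1σ limit) is satisfied at point 9.

rule 3 at point 9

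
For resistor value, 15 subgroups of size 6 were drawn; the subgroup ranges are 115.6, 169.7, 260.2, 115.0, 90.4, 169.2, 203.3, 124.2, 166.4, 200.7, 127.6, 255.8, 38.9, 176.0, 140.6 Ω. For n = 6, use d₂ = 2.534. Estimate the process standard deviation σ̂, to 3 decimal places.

R̄ = (115.6 + 169.7 + 260.2 + 115.0 + 90.4 + 169.2 + 203.3 + 124.2 + 166.4 + 200.7 + 127.6 + 255.8 + 38.9 + 176.0 + 140.6) / 15 = 156.9067
σ̂ = R̄ / d₂ = 156.9067 / 2.534 = 61.9205

61.921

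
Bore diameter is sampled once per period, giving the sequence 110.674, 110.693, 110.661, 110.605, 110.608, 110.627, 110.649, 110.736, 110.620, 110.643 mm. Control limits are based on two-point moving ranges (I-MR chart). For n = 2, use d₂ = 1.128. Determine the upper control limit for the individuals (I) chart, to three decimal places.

110.763

X̄ = (110.674 + 110.693 + 110.661 + 110.605 + 110.608 + 110.627 + 110.649 + 110.736 + 110.620 + 110.643) / 10 = 110.6516
Moving ranges: 0.019, 0.032, 0.056, 0.003, 0.019, 0.022, 0.087, 0.116, 0.023; M̄R̄ = 0.3770 / 9 = 0.0419
UCL = X̄ + 3·M̄R̄/d₂ = 110.6516 + 3 × 0.0419 / 1.128 = 110.7630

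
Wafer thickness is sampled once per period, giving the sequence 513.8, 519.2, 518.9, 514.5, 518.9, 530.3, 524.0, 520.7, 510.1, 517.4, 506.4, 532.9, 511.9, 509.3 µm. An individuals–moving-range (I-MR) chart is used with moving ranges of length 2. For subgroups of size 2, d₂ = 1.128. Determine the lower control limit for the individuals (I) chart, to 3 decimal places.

494.311

X̄ = (513.8 + 519.2 + 518.9 + 514.5 + 518.9 + 530.3 + 524.0 + 520.7 + 510.1 + 517.4 + 506.4 + 532.9 + 511.9 + 509.3) / 14 = 517.7357
Moving ranges: 5.4, 0.3, 4.4, 4.4, 11.4, 6.3, 3.3, 10.6, 7.3, 11.0, 26.5, 21.0, 2.6; M̄R̄ = 114.5000 / 13 = 8.8077
LCL = X̄ − 3·M̄R̄/d₂ = 517.7357 − 3 × 8.8077 / 1.128 = 494.3110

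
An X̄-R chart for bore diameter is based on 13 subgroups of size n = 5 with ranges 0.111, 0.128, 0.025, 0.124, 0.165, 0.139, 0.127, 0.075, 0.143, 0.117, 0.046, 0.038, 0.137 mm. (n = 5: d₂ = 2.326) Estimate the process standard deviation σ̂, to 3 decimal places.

0.045

R̄ = (0.111 + 0.128 + 0.025 + 0.124 + 0.165 + 0.139 + 0.127 + 0.075 + 0.143 + 0.117 + 0.046 + 0.038 + 0.137) / 13 = 0.1058
σ̂ = R̄ / d₂ = 0.1058 / 2.326 = 0.0455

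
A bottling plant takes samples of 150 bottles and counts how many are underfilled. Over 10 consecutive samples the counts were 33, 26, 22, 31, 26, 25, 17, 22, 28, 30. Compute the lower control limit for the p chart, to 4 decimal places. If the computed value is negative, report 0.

0.0806

p̄ = Σdᵢ / (k·n) = 260 / (10 × 150) = 0.17333
LCL = p̄ − 3·√(p̄(1−p̄)/n) = 0.17333 − 3 × 0.03091 = 0.08061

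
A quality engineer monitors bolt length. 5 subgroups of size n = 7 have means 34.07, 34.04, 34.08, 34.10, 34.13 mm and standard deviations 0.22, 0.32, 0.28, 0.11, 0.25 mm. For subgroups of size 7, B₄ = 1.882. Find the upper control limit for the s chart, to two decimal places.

s̄ = (0.22 + 0.32 + 0.28 + 0.11 + 0.25) / 5 = 0.2360
UCL_s = B₄·s̄ = 1.882 × 0.2360 = 0.4442

0.44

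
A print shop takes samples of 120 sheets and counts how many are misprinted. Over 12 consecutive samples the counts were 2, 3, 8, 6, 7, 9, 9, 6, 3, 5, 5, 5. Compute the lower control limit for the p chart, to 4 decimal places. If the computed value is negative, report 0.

0.0000

p̄ = Σdᵢ / (k·n) = 68 / (12 × 120) = 0.04722
LCL = p̄ − 3·√(p̄(1−p̄)/n) = 0.04722 − 3 × 0.01936 = -0.01087 → 0 (negative, so LCL = 0)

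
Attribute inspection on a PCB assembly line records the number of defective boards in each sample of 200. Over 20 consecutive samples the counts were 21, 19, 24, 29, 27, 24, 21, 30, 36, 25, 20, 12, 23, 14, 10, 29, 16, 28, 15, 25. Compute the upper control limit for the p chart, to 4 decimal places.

p̄ = Σdᵢ / (k·n) = 448 / (20 × 200) = 0.11200
UCL = p̄ + 3·√(p̄(1−p̄)/n) = 0.11200 + 3 × √(0.11200×0.88800/200) = 0.11200 + 3 × 0.02230 = 0.17890

0.1789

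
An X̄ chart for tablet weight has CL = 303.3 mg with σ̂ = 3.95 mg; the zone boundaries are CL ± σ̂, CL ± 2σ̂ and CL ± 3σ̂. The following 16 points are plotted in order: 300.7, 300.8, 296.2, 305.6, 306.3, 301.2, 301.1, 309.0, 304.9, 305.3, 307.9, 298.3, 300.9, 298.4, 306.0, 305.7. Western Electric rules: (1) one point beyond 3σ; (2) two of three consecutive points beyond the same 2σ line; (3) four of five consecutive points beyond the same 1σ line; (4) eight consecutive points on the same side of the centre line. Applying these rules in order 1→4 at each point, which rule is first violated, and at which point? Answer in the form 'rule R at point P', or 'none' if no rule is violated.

Zone of each point (C = within 1σ̂, B = 1σ̂–2σ̂, A = 2σ̂–3σ̂, * = beyond 3σ̂; sign = side of CL): 1:-C, 2:-C, 3:-B, 4:+C, 5:+C, 6:-C, 7:-C, 8:+B, 9:+C, 10:+C, 11:+B, 12:-B, 13:-C, 14:-B, 15:+C, 16:+C
No rule fires across all 16 points.

none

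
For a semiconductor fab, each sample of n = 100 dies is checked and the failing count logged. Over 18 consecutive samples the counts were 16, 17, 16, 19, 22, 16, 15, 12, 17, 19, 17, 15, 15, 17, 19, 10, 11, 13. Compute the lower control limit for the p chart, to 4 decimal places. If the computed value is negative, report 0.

p̄ = Σdᵢ / (k·n) = 286 / (18 × 100) = 0.15889
LCL = p̄ − 3·√(p̄(1−p̄)/n) = 0.15889 − 3 × 0.03656 = 0.04922

0.0492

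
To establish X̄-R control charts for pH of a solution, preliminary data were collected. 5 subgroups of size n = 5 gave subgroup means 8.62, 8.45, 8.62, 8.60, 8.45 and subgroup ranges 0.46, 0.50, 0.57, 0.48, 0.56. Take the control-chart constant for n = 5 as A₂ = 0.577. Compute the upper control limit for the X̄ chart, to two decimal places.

X̄̄ = (8.62 + 8.45 + 8.62 + 8.60 + 8.45) / 5 = 42.7400 / 5 = 8.5480
R̄ = (0.46 + 0.50 + 0.57 + 0.48 + 0.56) / 5 = 2.5700 / 5 = 0.5140
UCL = X̄̄ + A₂·R̄ = 8.5480 + 0.577 × 0.5140 = 8.8446

8.84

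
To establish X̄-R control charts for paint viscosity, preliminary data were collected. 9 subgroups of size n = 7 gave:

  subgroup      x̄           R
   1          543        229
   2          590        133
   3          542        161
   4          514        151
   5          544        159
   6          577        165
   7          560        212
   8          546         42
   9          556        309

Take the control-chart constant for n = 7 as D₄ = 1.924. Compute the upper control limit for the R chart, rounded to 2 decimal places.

333.71

R̄ = (229 + 133 + 161 + 151 + 159 + 165 + 212 + 42 + 309) / 9 = 1561.0000 / 9 = 173.4444
UCL_R = D₄·R̄ = 1.924 × 173.4444 = 333.7071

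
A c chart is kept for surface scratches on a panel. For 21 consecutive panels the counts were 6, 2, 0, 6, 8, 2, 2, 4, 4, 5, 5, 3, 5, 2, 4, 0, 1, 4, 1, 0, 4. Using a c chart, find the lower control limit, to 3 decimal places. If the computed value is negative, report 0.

0.000

c̄ = (6 + 2 + 0 + 6 + 8 + 2 + 2 + 4 + 4 + 5 + 5 + 3 + 5 + 2 + 4 + 0 + 1 + 4 + 1 + 0 + 4) / 21 = 68 / 21 = 3.2381
LCL = c̄ − 3√c̄ = 3.2381 − 3 × 1.7995 = -2.1603 → 0 (cannot be negative)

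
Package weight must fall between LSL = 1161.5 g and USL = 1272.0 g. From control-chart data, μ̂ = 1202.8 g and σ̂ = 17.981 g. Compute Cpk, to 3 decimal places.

0.766

Cpu = (USL − μ̂) / (3σ̂) = (1272.0 − 1202.8) / (3 × 17.981) = 1.2828; Cpl = (μ̂ − LSL) / (3σ̂) = (1202.8 − 1161.5) / (3 × 17.981) = 0.7656; Cpk = min(Cpu, Cpl) = 0.7656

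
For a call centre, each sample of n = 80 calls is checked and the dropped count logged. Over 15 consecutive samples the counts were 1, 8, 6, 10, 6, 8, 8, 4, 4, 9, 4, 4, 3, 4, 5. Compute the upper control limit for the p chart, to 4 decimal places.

0.1556

p̄ = Σdᵢ / (k·n) = 84 / (15 × 80) = 0.07000
UCL = p̄ + 3·√(p̄(1−p̄)/n) = 0.07000 + 3 × √(0.07000×0.93000/80) = 0.07000 + 3 × 0.02853 = 0.15558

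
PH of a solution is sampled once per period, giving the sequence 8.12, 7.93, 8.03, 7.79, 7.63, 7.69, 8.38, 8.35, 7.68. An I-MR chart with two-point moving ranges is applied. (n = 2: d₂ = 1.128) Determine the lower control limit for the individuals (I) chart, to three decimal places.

7.244

X̄ = (8.12 + 7.93 + 8.03 + 7.79 + 7.63 + 7.69 + 8.38 + 8.35 + 7.68) / 9 = 7.9556
Moving ranges: 0.19, 0.10, 0.24, 0.16, 0.06, 0.69, 0.03, 0.67; M̄R̄ = 2.1400 / 8 = 0.2675
LCL = X̄ − 3·M̄R̄/d₂ = 7.9556 − 3 × 0.2675 / 1.128 = 7.2441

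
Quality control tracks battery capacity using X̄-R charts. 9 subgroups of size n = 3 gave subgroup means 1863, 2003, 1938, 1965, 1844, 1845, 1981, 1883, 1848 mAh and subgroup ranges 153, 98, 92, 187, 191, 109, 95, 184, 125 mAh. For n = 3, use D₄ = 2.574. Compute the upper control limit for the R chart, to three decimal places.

R̄ = (153 + 98 + 92 + 187 + 191 + 109 + 95 + 184 + 125) / 9 = 1234.0000 / 9 = 137.1111
UCL_R = D₄·R̄ = 2.574 × 137.1111 = 352.9240

352.924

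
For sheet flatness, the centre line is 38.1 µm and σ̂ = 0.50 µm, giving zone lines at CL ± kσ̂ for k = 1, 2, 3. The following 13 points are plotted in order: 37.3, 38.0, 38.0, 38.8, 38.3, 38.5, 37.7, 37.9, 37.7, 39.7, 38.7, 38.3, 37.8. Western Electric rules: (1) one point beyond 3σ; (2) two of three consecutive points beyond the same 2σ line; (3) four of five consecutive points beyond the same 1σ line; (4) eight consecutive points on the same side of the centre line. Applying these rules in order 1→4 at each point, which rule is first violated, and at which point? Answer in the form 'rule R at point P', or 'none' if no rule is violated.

rule 1 at point 10

Zone of each point (C = within 1σ̂, B = 1σ̂–2σ̂, A = 2σ̂–3σ̂, * = beyond 3σ̂; sign = side of CL): 1:-B, 2:-C, 3:-C, 4:+B, 5:+C, 6:+C, 7:-C, 8:-C, 9:-C, 10:+*, 11:+B, 12:+C, 13:-C
Rule 1 (one point beyond the 3σ limits) is satisfied at point 10.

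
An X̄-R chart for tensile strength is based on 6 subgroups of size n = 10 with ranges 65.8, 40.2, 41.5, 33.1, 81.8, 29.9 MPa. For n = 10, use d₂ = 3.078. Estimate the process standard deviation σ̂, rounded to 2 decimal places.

15.83

R̄ = (65.8 + 40.2 + 41.5 + 33.1 + 81.8 + 29.9) / 6 = 48.7167
σ̂ = R̄ / d₂ = 48.7167 / 3.078 = 15.8274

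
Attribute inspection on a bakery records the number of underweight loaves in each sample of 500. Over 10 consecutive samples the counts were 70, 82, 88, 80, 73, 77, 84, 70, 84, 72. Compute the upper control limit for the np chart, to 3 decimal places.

102.341

p̄ = Σdᵢ / (k·n) = 780 / (10 × 500) = 0.15600
UCL = np̄ + 3·√(np̄(1−p̄)) = 78.0000 + 3 × √(78.0000×0.84400) = 78.0000 + 3 × 8.1137 = 102.3411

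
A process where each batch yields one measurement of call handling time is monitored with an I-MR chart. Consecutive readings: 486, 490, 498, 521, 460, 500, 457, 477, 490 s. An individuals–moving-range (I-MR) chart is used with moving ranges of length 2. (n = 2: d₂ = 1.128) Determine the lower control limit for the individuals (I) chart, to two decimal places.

416.08

X̄ = (486 + 490 + 498 + 521 + 460 + 500 + 457 + 477 + 490) / 9 = 486.5556
Moving ranges: 4, 8, 23, 61, 40, 43, 20, 13; M̄R̄ = 212.0000 / 8 = 26.5000
LCL = X̄ − 3·M̄R̄/d₂ = 486.5556 − 3 × 26.5000 / 1.128 = 416.0768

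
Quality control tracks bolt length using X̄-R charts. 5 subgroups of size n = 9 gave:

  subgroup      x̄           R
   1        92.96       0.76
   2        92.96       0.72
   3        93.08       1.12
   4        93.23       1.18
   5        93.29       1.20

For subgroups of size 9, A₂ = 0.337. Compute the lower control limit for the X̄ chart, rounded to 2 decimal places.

X̄̄ = (92.96 + 92.96 + 93.08 + 93.23 + 93.29) / 5 = 465.5200 / 5 = 93.1040
R̄ = (0.76 + 0.72 + 1.12 + 1.18 + 1.20) / 5 = 4.9800 / 5 = 0.9960
LCL = X̄̄ − A₂·R̄ = 93.1040 − 0.337 × 0.9960 = 92.7683

92.77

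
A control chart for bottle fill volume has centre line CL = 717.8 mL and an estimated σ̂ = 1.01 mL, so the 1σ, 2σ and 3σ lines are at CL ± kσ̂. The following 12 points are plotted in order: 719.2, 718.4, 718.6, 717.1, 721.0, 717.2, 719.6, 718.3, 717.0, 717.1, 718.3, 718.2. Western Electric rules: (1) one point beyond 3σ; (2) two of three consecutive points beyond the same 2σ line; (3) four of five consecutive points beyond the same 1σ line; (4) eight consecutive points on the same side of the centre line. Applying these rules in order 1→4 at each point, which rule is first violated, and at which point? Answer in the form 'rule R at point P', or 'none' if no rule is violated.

Zone of each point (C = within 1σ̂, B = 1σ̂–2σ̂, A = 2σ̂–3σ̂, * = beyond 3σ̂; sign = side of CL): 1:+B, 2:+C, 3:+C, 4:-C, 5:+*, 6:-C, 7:+B, 8:+C, 9:-C, 10:-C, 11:+C, 12:+C
Rule 1 (one point beyond the 3σ limits) is satisfied at point 5.

rule 1 at point 5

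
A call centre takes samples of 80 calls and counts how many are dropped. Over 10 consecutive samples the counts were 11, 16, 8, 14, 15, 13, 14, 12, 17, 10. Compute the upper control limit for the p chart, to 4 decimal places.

p̄ = Σdᵢ / (k·n) = 130 / (10 × 80) = 0.16250
UCL = p̄ + 3·√(p̄(1−p̄)/n) = 0.16250 + 3 × √(0.16250×0.83750/80) = 0.16250 + 3 × 0.04125 = 0.28624

0.2862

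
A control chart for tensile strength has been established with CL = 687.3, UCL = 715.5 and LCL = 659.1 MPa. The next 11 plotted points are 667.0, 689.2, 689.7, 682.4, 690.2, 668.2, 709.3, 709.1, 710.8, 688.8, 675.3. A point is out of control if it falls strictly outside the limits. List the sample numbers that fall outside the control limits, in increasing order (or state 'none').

All 11 points lie within [659.1, 715.5].

none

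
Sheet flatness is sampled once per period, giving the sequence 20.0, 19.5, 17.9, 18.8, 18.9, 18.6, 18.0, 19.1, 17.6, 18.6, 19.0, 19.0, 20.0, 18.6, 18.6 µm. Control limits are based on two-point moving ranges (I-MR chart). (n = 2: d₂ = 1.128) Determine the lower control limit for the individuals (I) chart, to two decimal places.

16.84

X̄ = (20.0 + 19.5 + 17.9 + 18.8 + 18.9 + 18.6 + 18.0 + 19.1 + 17.6 + 18.6 + 19.0 + 19.0 + 20.0 + 18.6 + 18.6) / 15 = 18.8133
Moving ranges: 0.5, 1.6, 0.9, 0.1, 0.3, 0.6, 1.1, 1.5, 1.0, 0.4, 0.0, 1.0, 1.4, 0.0; M̄R̄ = 10.4000 / 14 = 0.7429
LCL = X̄ − 3·M̄R̄/d₂ = 18.8133 − 3 × 0.7429 / 1.128 = 16.8376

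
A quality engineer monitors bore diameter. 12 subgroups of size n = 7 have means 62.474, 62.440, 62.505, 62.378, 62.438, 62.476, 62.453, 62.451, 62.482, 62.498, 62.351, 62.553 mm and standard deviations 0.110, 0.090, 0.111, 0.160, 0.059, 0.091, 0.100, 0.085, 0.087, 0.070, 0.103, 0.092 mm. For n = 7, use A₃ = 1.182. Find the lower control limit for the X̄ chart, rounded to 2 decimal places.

X̄̄ = (62.474 + 62.440 + 62.505 + 62.378 + 62.438 + 62.476 + 62.453 + 62.451 + 62.482 + 62.498 + 62.351 + 62.553) / 12 = 62.4582
s̄ = (0.110 + 0.090 + 0.111 + 0.160 + 0.059 + 0.091 + 0.100 + 0.085 + 0.087 + 0.070 + 0.103 + 0.092) / 12 = 0.0965
LCL = X̄̄ − A₃·s̄ = 62.4582 − 1.182 × 0.0965 = 62.3442

62.34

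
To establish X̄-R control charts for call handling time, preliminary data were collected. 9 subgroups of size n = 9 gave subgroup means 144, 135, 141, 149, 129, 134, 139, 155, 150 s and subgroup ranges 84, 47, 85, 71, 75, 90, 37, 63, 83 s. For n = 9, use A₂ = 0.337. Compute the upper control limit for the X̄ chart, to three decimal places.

X̄̄ = (144 + 135 + 141 + 149 + 129 + 134 + 139 + 155 + 150) / 9 = 1276.0000 / 9 = 141.7778
R̄ = (84 + 47 + 85 + 71 + 75 + 90 + 37 + 63 + 83) / 9 = 635.0000 / 9 = 70.5556
UCL = X̄̄ + A₂·R̄ = 141.7778 + 0.337 × 70.5556 = 165.5550

165.555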